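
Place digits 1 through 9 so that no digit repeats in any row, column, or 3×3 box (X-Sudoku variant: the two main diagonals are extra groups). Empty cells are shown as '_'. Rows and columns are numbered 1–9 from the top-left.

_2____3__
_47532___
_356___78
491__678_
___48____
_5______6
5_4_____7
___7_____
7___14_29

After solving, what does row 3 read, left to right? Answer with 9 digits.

135649278

row 2, column 9 = 1: row 2 has {2,3,4,5,7}; col 9 has {6,7,8,9}; box has {3,7,8} → only 1 remains.
row 8, column 2 = 1: row 8 has {7}; col 2 has {2,3,4,5,9}; box has {4,5,7}; anti-diagonal has {4,6,7,8} → only 1 remains.
row 1, column 9 = 5: row 1 has {2,3}; col 9 has {1,6,7,8,9}; box has {1,3,7,8}; anti-diagonal has {1,4,6,7,8} → only 5 remains.
row 2, column 8 = 9: row 2 has {1,2,3,4,5,7}; col 8 has {2,7,8}; box has {1,3,5,7,8}; anti-diagonal has {1,4,5,6,7,8} → only 9 remains.
row 3, column 7 = 2: row 3 has {3,5,6,7,8}; col 7 has {3,7}; box has {1,3,5,7,8,9}; anti-diagonal has {1,4,5,6,7,8,9} → only 2 remains.
row 6, column 4 = 3: row 6 has {5,6}; col 4 has {4,5,6,7}; box has {4,6,8}; anti-diagonal has {1,2,4,5,6,7,8,9} → only 3 remains.
row 9, column 4 = 8: row 9 has {1,2,4,7,9}; col 4 has {3,4,5,6,7}; box has {1,4,7} → only 8 remains.
row 2, column 7 = 6: row 2 has {1,2,3,4,5,7,9}; col 7 has {2,3,7}; box has {1,2,3,5,7,8,9} → only 6 remains.
row 4, column 4 = 2: row 4 has {1,4,6,7,8,9}; col 4 has {3,4,5,6,7,8}; box has {3,4,6,8}; main diagonal has {4,5,8,9} → only 2 remains.
row 4, column 5 = 5: row 4 has {1,2,4,6,7,8,9}; col 5 has {1,3,8}; box has {2,3,4,6,8} → only 5 remains.
row 4, column 9 = 3: row 4 has {1,2,4,5,6,7,8,9}; col 9 has {1,5,6,7,8,9}; box has {6,7,8} → only 3 remains.
row 5, column 9 = 2: row 5 has {4,8}; col 9 has {1,3,5,6,7,8,9}; box has {3,6,7,8} → only 2 remains.
row 7, column 4 = 9: row 7 has {4,5,7}; col 4 has {2,3,4,5,6,7,8}; box has {1,4,7,8} → only 9 remains.
row 7, column 6 = 3: row 7 has {4,5,7,9}; col 6 has {2,4,6}; box has {1,4,7,8,9} → only 3 remains.
row 7, column 7 = 1: row 7 has {3,4,5,7,9}; col 7 has {2,3,6,7}; box has {2,7,9}; main diagonal has {2,4,5,8,9} → only 1 remains.
row 7, column 8 = 6: row 7 has {1,3,4,5,7,9}; col 8 has {2,7,8,9}; box has {1,2,7,9} → only 6 remains.
row 8, column 6 = 5: row 8 has {1,7}; col 6 has {2,3,4,6}; box has {1,3,4,7,8,9} → only 5 remains.
row 8, column 8 = 3: row 8 has {1,5,7}; col 8 has {2,6,7,8,9}; box has {1,2,6,7,9}; main diagonal has {1,2,4,5,8,9} → only 3 remains.
row 8, column 9 = 4: row 8 has {1,3,5,7}; col 9 has {1,2,3,5,6,7,8,9}; box has {1,2,3,6,7,9} → only 4 remains.
row 9, column 2 = 6: row 9 has {1,2,4,7,8,9}; col 2 has {1,2,3,4,5,9}; box has {1,4,5,7} → only 6 remains.
row 9, column 3 = 3: row 9 has {1,2,4,6,7,8,9}; col 3 has {1,4,5,7}; box has {1,4,5,6,7} → only 3 remains.
row 9, column 7 = 5: row 9 has {1,2,3,4,6,7,8,9}; col 7 has {1,2,3,6,7}; box has {1,2,3,4,6,7,9} → only 5 remains.
row 1, column 1 = 6: row 1 has {2,3,5}; col 1 has {4,5,7}; box has {2,3,4,5,7}; main diagonal has {1,2,3,4,5,8,9} → only 6 remains.
row 1, column 4 = 1: row 1 has {2,3,5,6}; col 4 has {2,3,4,5,6,7,8,9}; box has {2,3,5,6} → only 1 remains.
row 1, column 8 = 4: row 1 has {1,2,3,5,6}; col 8 has {2,3,6,7,8,9}; box has {1,2,3,5,6,7,8,9} → only 4 remains.
row 2, column 1 = 8: row 2 has {1,2,3,4,5,6,7,9}; col 1 has {4,5,6,7}; box has {2,3,4,5,6,7} → only 8 remains.
row 3, column 6 = 9: row 3 has {2,3,5,6,7,8}; col 6 has {2,3,4,5,6}; box has {1,2,3,5,6} → only 9 remains.
row 5, column 1 = 3: row 5 has {2,4,8}; col 1 has {4,5,6,7,8}; box has {1,4,5,9} → only 3 remains.
row 5, column 2 = 7: row 5 has {2,3,4,8}; col 2 has {1,2,3,4,5,6,9}; box has {1,3,4,5,9} → only 7 remains.
row 5, column 3 = 6: row 5 has {2,3,4,7,8}; col 3 has {1,3,4,5,7}; box has {1,3,4,5,7,9} → only 6 remains.
row 5, column 6 = 1: row 5 has {2,3,4,6,7,8}; col 6 has {2,3,4,5,6,9}; box has {2,3,4,5,6,8} → only 1 remains.
row 5, column 7 = 9: row 5 has {1,2,3,4,6,7,8}; col 7 has {1,2,3,5,6,7}; box has {2,3,6,7,8} → only 9 remains.
row 5, column 8 = 5: row 5 has {1,2,3,4,6,7,8,9}; col 8 has {2,3,4,6,7,8,9}; box has {2,3,6,7,8,9} → only 5 remains.
row 6, column 1 = 2: row 6 has {3,5,6}; col 1 has {3,4,5,6,7,8}; box has {1,3,4,5,6,7,9} → only 2 remains.
row 6, column 3 = 8: row 6 has {2,3,5,6}; col 3 has {1,3,4,5,6,7}; box has {1,2,3,4,5,6,7,9} → only 8 remains.
row 6, column 6 = 7: row 6 has {2,3,5,6,8}; col 6 has {1,2,3,4,5,6,9}; box has {1,2,3,4,5,6,8}; main diagonal has {1,2,3,4,5,6,8,9} → only 7 remains.
row 6, column 7 = 4: row 6 has {2,3,5,6,7,8}; col 7 has {1,2,3,5,6,7,9}; box has {2,3,5,6,7,8,9} → only 4 remains.
row 6, column 8 = 1: row 6 has {2,3,4,5,6,7,8}; col 8 has {2,3,4,5,6,7,8,9}; box has {2,3,4,5,6,7,8,9} → only 1 remains.
row 7, column 2 = 8: row 7 has {1,3,4,5,6,7,9}; col 2 has {1,2,3,4,5,6,7,9}; box has {1,3,4,5,6,7} → only 8 remains.
row 7, column 5 = 2: row 7 has {1,3,4,5,6,7,8,9}; col 5 has {1,3,5,8}; box has {1,3,4,5,7,8,9} → only 2 remains.
row 8, column 1 = 9: row 8 has {1,3,4,5,7}; col 1 has {2,3,4,5,6,7,8}; box has {1,3,4,5,6,7,8} → only 9 remains.
row 8, column 3 = 2: row 8 has {1,3,4,5,7,9}; col 3 has {1,3,4,5,6,7,8}; box has {1,3,4,5,6,7,8,9} → only 2 remains.
row 8, column 5 = 6: row 8 has {1,2,3,4,5,7,9}; col 5 has {1,2,3,5,8}; box has {1,2,3,4,5,7,8,9} → only 6 remains.
row 8, column 7 = 8: row 8 has {1,2,3,4,5,6,7,9}; col 7 has {1,2,3,4,5,6,7,9}; box has {1,2,3,4,5,6,7,9} → only 8 remains.
row 1, column 3 = 9: row 1 has {1,2,3,4,5,6}; col 3 has {1,2,3,4,5,6,7,8}; box has {2,3,4,5,6,7,8} → only 9 remains.
row 1, column 5 = 7: row 1 has {1,2,3,4,5,6,9}; col 5 has {1,2,3,5,6,8}; box has {1,2,3,5,6,9} → only 7 remains.
row 1, column 6 = 8: row 1 has {1,2,3,4,5,6,7,9}; col 6 has {1,2,3,4,5,6,7,9}; box has {1,2,3,5,6,7,9} → only 8 remains.
row 3, column 1 = 1: row 3 has {2,3,5,6,7,8,9}; col 1 has {2,3,4,5,6,7,8,9}; box has {2,3,4,5,6,7,8,9} → only 1 remains.
row 3, column 5 = 4: row 3 has {1,2,3,5,6,7,8,9}; col 5 has {1,2,3,5,6,7,8}; box has {1,2,3,5,6,7,8,9} → only 4 remains.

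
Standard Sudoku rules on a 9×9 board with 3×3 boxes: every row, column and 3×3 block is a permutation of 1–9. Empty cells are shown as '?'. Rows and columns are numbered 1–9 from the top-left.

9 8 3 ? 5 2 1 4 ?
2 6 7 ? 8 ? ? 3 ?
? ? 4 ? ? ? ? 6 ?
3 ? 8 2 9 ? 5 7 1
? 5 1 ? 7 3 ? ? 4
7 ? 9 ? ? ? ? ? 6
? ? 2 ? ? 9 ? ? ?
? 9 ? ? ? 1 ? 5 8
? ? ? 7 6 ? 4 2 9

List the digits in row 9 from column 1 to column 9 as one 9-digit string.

r1c4 = 6: row 1 has {1,2,3,4,5,8,9}; col 4 has {2,7}; box has {2,5,8} → only 6 remains.
r1c9 = 7: row 1 has {1,2,3,4,5,6,8,9}; col 9 has {1,4,6,8,9}; box has {1,3,4,6} → only 7 remains.
r2c6 = 4: row 2 has {2,3,6,7,8}; col 6 has {1,2,3,9}; box has {2,5,6,8} → only 4 remains.
r2c7 = 9: row 2 has {2,3,4,6,7,8}; col 7 has {1,4,5}; box has {1,3,4,6,7} → only 9 remains.
r2c9 = 5: row 2 has {2,3,4,6,7,8,9}; col 9 has {1,4,6,7,8,9}; box has {1,3,4,6,7,9} → only 5 remains.
r3c2 = 1: row 3 has {4,6}; col 2 has {5,6,8,9}; box has {2,3,4,6,7,8,9} → only 1 remains.
r3c5 = 3: row 3 has {1,4,6}; col 5 has {5,6,7,8,9}; box has {2,4,5,6,8} → only 3 remains.
r3c6 = 7: row 3 has {1,3,4,6}; col 6 has {1,2,3,4,9}; box has {2,3,4,5,6,8} → only 7 remains.
r3c9 = 2: row 3 has {1,3,4,6,7}; col 9 has {1,4,5,6,7,8,9}; box has {1,3,4,5,6,7,9} → only 2 remains.
r4c2 = 4: row 4 has {1,2,3,5,7,8,9}; col 2 has {1,5,6,8,9}; box has {1,3,5,7,8,9} → only 4 remains.
r4c6 = 6: row 4 has {1,2,3,4,5,7,8,9}; col 6 has {1,2,3,4,7,9}; box has {2,3,7,9} → only 6 remains.
r5c1 = 6: row 5 has {1,3,4,5,7}; col 1 has {2,3,7,9}; box has {1,3,4,5,7,8,9} → only 6 remains.
r5c4 = 8: row 5 has {1,3,4,5,6,7}; col 4 has {2,6,7}; box has {2,3,6,7,9} → only 8 remains.
r5c7 = 2: row 5 has {1,3,4,5,6,7,8}; col 7 has {1,4,5,9}; box has {1,4,5,6,7} → only 2 remains.
r5c8 = 9: row 5 has {1,2,3,4,5,6,7,8}; col 8 has {2,3,4,5,6,7}; box has {1,2,4,5,6,7} → only 9 remains.
r6c2 = 2: row 6 has {6,7,9}; col 2 has {1,4,5,6,8,9}; box has {1,3,4,5,6,7,8,9} → only 2 remains.
r6c6 = 5: row 6 has {2,6,7,9}; col 6 has {1,2,3,4,6,7,9}; box has {2,3,6,7,8,9} → only 5 remains.
r6c8 = 8: row 6 has {2,5,6,7,9}; col 8 has {2,3,4,5,6,7,9}; box has {1,2,4,5,6,7,9} → only 8 remains.
r7c5 = 4: row 7 has {2,9}; col 5 has {3,5,6,7,8,9}; box has {1,6,7,9} → only 4 remains.
r7c8 = 1: row 7 has {2,4,9}; col 8 has {2,3,4,5,6,7,8,9}; box has {2,4,5,8,9} → only 1 remains.
r7c9 = 3: row 7 has {1,2,4,9}; col 9 has {1,2,4,5,6,7,8,9}; box has {1,2,4,5,8,9} → only 3 remains.
r8c1 = 4: row 8 has {1,5,8,9}; col 1 has {2,3,6,7,9}; box has {2,9} → only 4 remains.
r8c3 = 6: row 8 has {1,4,5,8,9}; col 3 has {1,2,3,4,7,8,9}; box has {2,4,9} → only 6 remains.
r8c4 = 3: row 8 has {1,4,5,6,8,9}; col 4 has {2,6,7,8}; box has {1,4,6,7,9} → only 3 remains.
r8c5 = 2: row 8 has {1,3,4,5,6,8,9}; col 5 has {3,4,5,6,7,8,9}; box has {1,3,4,6,7,9} → only 2 remains.
r8c7 = 7: row 8 has {1,2,3,4,5,6,8,9}; col 7 has {1,2,4,5,9}; box has {1,2,3,4,5,8,9} → only 7 remains.
r9c2 = 3: row 9 has {2,4,6,7,9}; col 2 has {1,2,4,5,6,8,9}; box has {2,4,6,9} → only 3 remains.
r9c3 = 5: row 9 has {2,3,4,6,7,9}; col 3 has {1,2,3,4,6,7,8,9}; box has {2,3,4,6,9} → only 5 remains.
r9c6 = 8: row 9 has {2,3,4,5,6,7,9}; col 6 has {1,2,3,4,5,6,7,9}; box has {1,2,3,4,6,7,9} → only 8 remains.
r2c4 = 1: row 2 has {2,3,4,5,6,7,8,9}; col 4 has {2,3,6,7,8}; box has {2,3,4,5,6,7,8} → only 1 remains.
r3c1 = 5: row 3 has {1,2,3,4,6,7}; col 1 has {2,3,4,6,7,9}; box has {1,2,3,4,6,7,8,9} → only 5 remains.
r3c4 = 9: row 3 has {1,2,3,4,5,6,7}; col 4 has {1,2,3,6,7,8}; box has {1,2,3,4,5,6,7,8} → only 9 remains.
r3c7 = 8: row 3 has {1,2,3,4,5,6,7,9}; col 7 has {1,2,4,5,7,9}; box has {1,2,3,4,5,6,7,9} → only 8 remains.
r6c4 = 4: row 6 has {2,5,6,7,8,9}; col 4 has {1,2,3,6,7,8,9}; box has {2,3,5,6,7,8,9} → only 4 remains.
r6c5 = 1: row 6 has {2,4,5,6,7,8,9}; col 5 has {2,3,4,5,6,7,8,9}; box has {2,3,4,5,6,7,8,9} → only 1 remains.
r6c7 = 3: row 6 has {1,2,4,5,6,7,8,9}; col 7 has {1,2,4,5,7,8,9}; box has {1,2,4,5,6,7,8,9} → only 3 remains.
r7c1 = 8: row 7 has {1,2,3,4,9}; col 1 has {2,3,4,5,6,7,9}; box has {2,3,4,5,6,9} → only 8 remains.
r7c2 = 7: row 7 has {1,2,3,4,8,9}; col 2 has {1,2,3,4,5,6,8,9}; box has {2,3,4,5,6,8,9} → only 7 remains.
r7c4 = 5: row 7 has {1,2,3,4,7,8,9}; col 4 has {1,2,3,4,6,7,8,9}; box has {1,2,3,4,6,7,8,9} → only 5 remains.
r7c7 = 6: row 7 has {1,2,3,4,5,7,8,9}; col 7 has {1,2,3,4,5,7,8,9}; box has {1,2,3,4,5,7,8,9} → only 6 remains.
r9c1 = 1: row 9 has {2,3,4,5,6,7,8,9}; col 1 has {2,3,4,5,6,7,8,9}; box has {2,3,4,5,6,7,8,9} → only 1 remains.

135768429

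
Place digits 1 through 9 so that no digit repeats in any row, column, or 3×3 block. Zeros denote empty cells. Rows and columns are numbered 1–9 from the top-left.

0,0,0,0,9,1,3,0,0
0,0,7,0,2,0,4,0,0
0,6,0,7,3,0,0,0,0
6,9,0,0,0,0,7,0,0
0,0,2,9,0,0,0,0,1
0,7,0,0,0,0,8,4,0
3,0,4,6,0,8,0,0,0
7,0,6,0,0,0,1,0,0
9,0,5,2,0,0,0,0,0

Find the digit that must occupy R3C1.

R1C3 = 8 (sole candidate).
R9C7 = 6 (sole candidate).
R5C7 = 5 (sole candidate).
R2C2 = 3 (hidden single in row 2).
R6C9 = 9 (hidden single in row 6).
R2C8 = 9 (hidden single in row 2).
R3C7 = 2 (sole candidate).
R7C7 = 9 (sole candidate).
R2C1 = 1 (hidden single in row 2).
R3C3 = 9 (sole candidate).
R6C1 = 5 (sole candidate).
R3C1 = 4: row 3 has {2,3,6,7,9}; col 1 has {1,3,5,6,7,9}; box has {1,3,6,7,8,9} → only 4 remains.

4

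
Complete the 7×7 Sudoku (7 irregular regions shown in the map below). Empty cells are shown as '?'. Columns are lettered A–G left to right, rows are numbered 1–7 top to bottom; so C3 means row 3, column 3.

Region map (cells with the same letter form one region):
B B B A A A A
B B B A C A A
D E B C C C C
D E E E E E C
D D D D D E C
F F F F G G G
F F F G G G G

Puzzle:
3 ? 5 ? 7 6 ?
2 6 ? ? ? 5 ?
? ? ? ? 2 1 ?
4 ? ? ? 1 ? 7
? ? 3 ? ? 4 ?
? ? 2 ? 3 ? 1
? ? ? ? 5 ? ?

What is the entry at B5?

2

E2 = 4: row 2 has {2,5,6}; col 5 has {1,2,3,5,7}; region has {1,2,7} → only 4 remains.
G2 = 3: row 2 has {2,4,5,6}; col 7 has {1,7}; region has {5,6,7} → only 3 remains.
C4 = 6: row 4 has {1,4,7}; col 3 has {2,3,5}; region has {1,4} → only 6 remains.
E5 = 6: row 5 has {3,4}; col 5 has {1,2,3,4,5,7}; region has {3,4} → only 6 remains.
G5 = 5: row 5 has {3,4,6}; col 7 has {1,3,7}; region has {1,2,4,7} → only 5 remains.
F6 = 7: row 6 has {1,2,3}; col 6 has {1,4,5,6}; region has {1,3,5} → only 7 remains.
F7 = 2: row 7 has {5}; col 6 has {1,4,5,6,7}; region has {1,3,5,7} → only 2 remains.
D2 = 1: row 2 has {2,3,4,5,6}; col 4 has {}; region has {3,5,6,7} → only 1 remains.
G3 = 6: row 3 has {1,2}; col 7 has {1,3,5,7}; region has {1,2,4,5,7} → only 6 remains.
F4 = 3: row 4 has {1,4,6,7}; col 6 has {1,2,4,5,6,7}; region has {1,4,6} → only 3 remains.
G7 = 4: row 7 has {2,5}; col 7 has {1,3,5,6,7}; region has {1,2,3,5,7} → only 4 remains.
G1 = 2: row 1 has {3,5,6,7}; col 7 has {1,3,4,5,6,7}; region has {1,3,5,6,7} → only 2 remains.
C2 = 7: row 2 has {1,2,3,4,5,6}; col 3 has {2,3,5,6}; region has {2,3,5,6} → only 7 remains.
C3 = 4: row 3 has {1,2,6}; col 3 has {2,3,5,6,7}; region has {2,3,5,6,7} → only 4 remains.
D3 = 3: row 3 has {1,2,4,6}; col 4 has {1}; region has {1,2,4,5,6,7} → only 3 remains.
C7 = 1: row 7 has {2,4,5}; col 3 has {2,3,4,5,6,7}; region has {2} → only 1 remains.
D7 = 6: row 7 has {1,2,4,5}; col 4 has {1,3}; region has {1,2,3,4,5,7} → only 6 remains.
B1 = 1: row 1 has {2,3,5,6,7}; col 2 has {6}; region has {2,3,4,5,6,7} → only 1 remains.
D1 = 4: row 1 has {1,2,3,5,6,7}; col 4 has {1,3,6}; region has {1,2,3,5,6,7} → only 4 remains.
D6 = 5: row 6 has {1,2,3,7}; col 4 has {1,3,4,6}; region has {1,2} → only 5 remains.
A7 = 7: row 7 has {1,2,4,5,6}; col 1 has {2,3,4}; region has {1,2,5} → only 7 remains.
B7 = 3: row 7 has {1,2,4,5,6,7}; col 2 has {1,6}; region has {1,2,5,7} → only 3 remains.
A3 = 5: row 3 has {1,2,3,4,6}; col 1 has {2,3,4,7}; region has {3,4,6} → only 5 remains.
B3 = 7: row 3 has {1,2,3,4,5,6}; col 2 has {1,3,6}; region has {1,3,4,6} → only 7 remains.
D4 = 2: row 4 has {1,3,4,6,7}; col 4 has {1,3,4,5,6}; region has {1,3,4,6,7} → only 2 remains.
A5 = 1: row 5 has {3,4,5,6}; col 1 has {2,3,4,5,7}; region has {3,4,5,6} → only 1 remains.
B5 = 2: row 5 has {1,3,4,5,6}; col 2 has {1,3,6,7}; region has {1,3,4,5,6} → only 2 remains.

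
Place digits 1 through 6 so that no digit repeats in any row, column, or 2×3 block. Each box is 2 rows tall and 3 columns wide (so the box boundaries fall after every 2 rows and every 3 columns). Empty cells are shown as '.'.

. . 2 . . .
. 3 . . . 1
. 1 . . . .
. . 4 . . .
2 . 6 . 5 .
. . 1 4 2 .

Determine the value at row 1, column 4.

row 2, column 3 = 5 (sole candidate).
row 3, column 3 = 3 (sole candidate).
row 5, column 2 = 4 (sole candidate).
row 5, column 6 = 3 (sole candidate).
row 6, column 2 = 5 (sole candidate).
row 6, column 6 = 6 (sole candidate).
row 1, column 2 = 6 (sole candidate).
row 2, column 1 = 4 (sole candidate).
row 2, column 5 = 6 (sole candidate).
row 3, column 5 = 4 (sole candidate).
row 4, column 2 = 2 (sole candidate).
row 4, column 6 = 5 (sole candidate).
row 5, column 4 = 1 (sole candidate).
row 6, column 1 = 3 (sole candidate).
row 1, column 1 = 1 (sole candidate).
row 1, column 5 = 3 (sole candidate).
row 1, column 6 = 4 (sole candidate).
row 2, column 4 = 2 (sole candidate).
row 3, column 4 = 6 (sole candidate).
row 3, column 6 = 2 (sole candidate).
row 4, column 1 = 6 (sole candidate).
row 4, column 4 = 3 (sole candidate).
row 4, column 5 = 1 (sole candidate).
row 1, column 4 = 5: row 1 has {1,2,3,4,6}; col 4 has {1,2,3,4,6}; box has {1,2,3,4,6} → only 5 remains.

5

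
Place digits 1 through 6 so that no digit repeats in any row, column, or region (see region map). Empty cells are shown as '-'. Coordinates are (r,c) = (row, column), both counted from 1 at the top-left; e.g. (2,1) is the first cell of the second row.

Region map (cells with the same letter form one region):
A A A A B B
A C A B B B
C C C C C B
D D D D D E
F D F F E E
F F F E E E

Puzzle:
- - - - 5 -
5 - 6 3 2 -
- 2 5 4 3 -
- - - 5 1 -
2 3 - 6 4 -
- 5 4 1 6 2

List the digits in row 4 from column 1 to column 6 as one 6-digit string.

462513

(1,4) = 2: row 1 has {5}; col 4 has {1,3,4,5,6}; region has {5,6} → only 2 remains.
(2,2) = 1: row 2 has {2,3,5,6}; col 2 has {2,3,5}; region has {2,3,4,5} → only 1 remains.
(2,6) = 4: row 2 has {1,2,3,5,6}; col 6 has {2}; region has {2,3,5} → only 4 remains.
(3,1) = 6: row 3 has {2,3,4,5}; col 1 has {2,5}; region has {1,2,3,4,5} → only 6 remains.
(3,6) = 1: row 3 has {2,3,4,5,6}; col 6 has {2,4}; region has {2,3,4,5} → only 1 remains.
(4,1) = 4: row 4 has {1,5}; col 1 has {2,5,6}; region has {1,3,5} → only 4 remains.
(4,2) = 6: row 4 has {1,4,5}; col 2 has {1,2,3,5}; region has {1,3,4,5} → only 6 remains.
(4,3) = 2: row 4 has {1,4,5,6}; col 3 has {4,5,6}; region has {1,3,4,5,6} → only 2 remains.
(4,6) = 3: row 4 has {1,2,4,5,6}; col 6 has {1,2,4}; region has {1,2,4,6} → only 3 remains.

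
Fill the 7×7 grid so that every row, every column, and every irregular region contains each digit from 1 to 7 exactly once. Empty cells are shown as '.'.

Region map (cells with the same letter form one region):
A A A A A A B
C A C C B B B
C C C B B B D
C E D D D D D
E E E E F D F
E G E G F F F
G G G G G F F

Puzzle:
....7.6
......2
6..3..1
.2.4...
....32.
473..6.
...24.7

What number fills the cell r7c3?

6

r3c5 = 5: row 3 has {1,3,6}; col 5 has {3,4,7}; region has {2,3,6} → only 5 remains.
r4c5 = 6: row 4 has {2,4}; col 5 has {3,4,5,7}; region has {1,2,4} → only 6 remains.
r6c7 = 5: row 6 has {3,4,6,7}; col 7 has {1,2,6,7}; region has {3,6,7} → only 5 remains.
r7c6 = 1: row 7 has {2,4,7}; col 6 has {2,6}; region has {3,5,6,7} → only 1 remains.
r2c5 = 1: row 2 has {2}; col 5 has {3,4,5,6,7}; region has {2,3,5,6} → only 1 remains.
r3c2 = 4: row 3 has {1,3,5,6}; col 2 has {2,7}; region has {6} → only 4 remains.
r3c6 = 7: row 3 has {1,3,4,5,6}; col 6 has {1,2,6}; region has {1,2,3,5,6} → only 7 remains.
r4c7 = 3: row 4 has {2,4,6}; col 7 has {1,2,5,6,7}; region has {1,2,4,6} → only 3 remains.
r5c7 = 4: row 5 has {2,3}; col 7 has {1,2,3,5,6,7}; region has {1,3,5,6,7} → only 4 remains.
r6c4 = 1: row 6 has {3,4,5,6,7}; col 4 has {2,3,4}; region has {2,4,7} → only 1 remains.
r6c5 = 2: row 6 has {1,3,4,5,6,7}; col 5 has {1,3,4,5,6,7}; region has {1,3,4,5,6,7} → only 2 remains.
r1c4 = 5: row 1 has {6,7}; col 4 has {1,2,3,4}; region has {7} → only 5 remains.
r2c4 = 7: row 2 has {1,2}; col 4 has {1,2,3,4,5}; region has {4,6} → only 7 remains.
r2c6 = 4: row 2 has {1,2,7}; col 6 has {1,2,6,7}; region has {1,2,3,5,6,7} → only 4 remains.
r3c3 = 2: row 3 has {1,3,4,5,6,7}; col 3 has {3}; region has {4,6,7} → only 2 remains.
r4c6 = 5: row 4 has {2,3,4,6}; col 6 has {1,2,4,6,7}; region has {1,2,3,4,6} → only 5 remains.
r5c4 = 6: row 5 has {2,3,4}; col 4 has {1,2,3,4,5,7}; region has {2,3,4} → only 6 remains.
r1c6 = 3: row 1 has {5,6,7}; col 6 has {1,2,4,5,6,7}; region has {5,7} → only 3 remains.
r2c2 = 6: row 2 has {1,2,4,7}; col 2 has {2,4,7}; region has {3,5,7} → only 6 remains.
r2c3 = 5: row 2 has {1,2,4,6,7}; col 3 has {2,3}; region has {2,4,6,7} → only 5 remains.
r4c1 = 1: row 4 has {2,3,4,5,6}; col 1 has {4,6}; region has {2,4,5,6,7} → only 1 remains.
r4c3 = 7: row 4 has {1,2,3,4,5,6}; col 3 has {2,3,5}; region has {1,2,3,4,5,6} → only 7 remains.
r5c3 = 1: row 5 has {2,3,4,6}; col 3 has {2,3,5,7}; region has {2,3,4,6} → only 1 remains.
r7c3 = 6: row 7 has {1,2,4,7}; col 3 has {1,2,3,5,7}; region has {1,2,4,7} → only 6 remains.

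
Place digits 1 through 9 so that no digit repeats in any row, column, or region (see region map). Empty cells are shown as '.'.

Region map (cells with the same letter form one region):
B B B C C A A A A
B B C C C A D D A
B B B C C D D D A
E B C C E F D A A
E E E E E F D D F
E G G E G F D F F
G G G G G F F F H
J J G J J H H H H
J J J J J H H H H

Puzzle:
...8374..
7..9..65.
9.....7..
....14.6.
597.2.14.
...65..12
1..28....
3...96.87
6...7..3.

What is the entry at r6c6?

9

r1c1 = 2 (sole candidate).
r1c8 = 9 (sole candidate).
r2c5 = 4 (sole candidate).
r3c5 = 6 (sole candidate).
r3c8 = 2 (sole candidate).
r4c1 = 8 (sole candidate).
r5c4 = 3 (sole candidate).
r5c6 = 8 (sole candidate).
r5c9 = 6 (sole candidate).
r6c1 = 4 (sole candidate).
r7c8 = 7 (sole candidate).
r8c3 = 4 (sole candidate).
r3c6 = 3 (sole candidate).
r4c7 = 9 (sole candidate).
r6c6 = 9: row 6 has {1,2,4,5,6}; col 6 has {3,4,6,7,8}; region has {1,2,4,6,7,8} → only 9 remains.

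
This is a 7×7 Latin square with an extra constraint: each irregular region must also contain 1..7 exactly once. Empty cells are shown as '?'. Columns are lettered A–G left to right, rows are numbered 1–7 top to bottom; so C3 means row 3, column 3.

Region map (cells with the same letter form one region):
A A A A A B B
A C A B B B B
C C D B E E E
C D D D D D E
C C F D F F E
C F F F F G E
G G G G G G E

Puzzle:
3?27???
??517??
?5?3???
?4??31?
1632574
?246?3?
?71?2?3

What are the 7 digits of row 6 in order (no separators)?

B1 = 1 (sole candidate).
B2 = 3 (sole candidate).
D4 = 5 (sole candidate).
A6 = 7: row 6 has {2,3,4,6}; col 1 has {1,3}; region has {1,3,5,6} → only 7 remains.
E6 = 1: row 6 has {2,3,4,6,7}; col 5 has {2,3,5,7}; region has {2,3,4,5,6,7} → only 1 remains.
G6 = 5: row 6 has {1,2,3,4,6,7}; col 7 has {3,4}; region has {3,4} → only 5 remains.

7246135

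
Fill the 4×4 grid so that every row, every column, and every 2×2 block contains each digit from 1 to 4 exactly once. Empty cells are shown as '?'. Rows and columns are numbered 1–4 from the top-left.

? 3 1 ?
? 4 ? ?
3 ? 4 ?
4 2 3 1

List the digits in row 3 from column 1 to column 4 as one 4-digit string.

3142

r1c1 = 2 (sole candidate).
r1c4 = 4 (sole candidate).
r2c1 = 1 (sole candidate).
r2c3 = 2 (sole candidate).
r2c4 = 3 (sole candidate).
r3c2 = 1: row 3 has {3,4}; col 2 has {2,3,4}; box has {2,3,4} → only 1 remains.
r3c4 = 2: row 3 has {1,3,4}; col 4 has {1,3,4}; box has {1,3,4} → only 2 remains.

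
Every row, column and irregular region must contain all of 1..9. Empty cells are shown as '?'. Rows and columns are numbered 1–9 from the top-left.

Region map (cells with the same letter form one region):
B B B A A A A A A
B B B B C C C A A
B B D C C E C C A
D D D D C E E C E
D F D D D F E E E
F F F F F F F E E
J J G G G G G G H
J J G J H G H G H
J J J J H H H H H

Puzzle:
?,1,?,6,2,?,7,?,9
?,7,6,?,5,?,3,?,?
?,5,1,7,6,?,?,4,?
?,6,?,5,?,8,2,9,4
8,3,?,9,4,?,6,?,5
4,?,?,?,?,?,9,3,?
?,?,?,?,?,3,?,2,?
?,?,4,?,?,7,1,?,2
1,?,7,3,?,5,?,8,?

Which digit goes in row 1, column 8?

5

row 1, column 1 = 3 (sole candidate).
row 1, column 3 = 8 (sole candidate).
row 1, column 6 = 4 (sole candidate).
row 1, column 8 = 5: row 1 has {1,2,3,4,6,7,8,9}; col 8 has {2,3,4,8,9}; region has {2,4,6,7,9} → only 5 remains.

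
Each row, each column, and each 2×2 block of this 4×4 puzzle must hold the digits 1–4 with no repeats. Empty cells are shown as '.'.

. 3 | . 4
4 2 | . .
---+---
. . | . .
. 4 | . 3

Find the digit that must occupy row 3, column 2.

1

row 1, column 1 = 1: row 1 has {3,4}; col 1 has {4}; box has {2,3,4} → only 1 remains.
row 1, column 3 = 2: row 1 has {1,3,4}; col 3 has {}; box has {4} → only 2 remains.
row 2, column 4 = 1: row 2 has {2,4}; col 4 has {3,4}; box has {2,4} → only 1 remains.
row 3, column 2 = 1: row 3 has {}; col 2 has {2,3,4}; box has {4} → only 1 remains.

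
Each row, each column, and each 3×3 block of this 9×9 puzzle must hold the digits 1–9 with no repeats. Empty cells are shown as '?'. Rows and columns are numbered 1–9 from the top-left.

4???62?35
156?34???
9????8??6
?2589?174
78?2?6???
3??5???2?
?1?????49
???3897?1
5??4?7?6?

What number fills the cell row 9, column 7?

row 1, column 2 = 7 (sole candidate).
row 1, column 3 = 8 (sole candidate).
row 1, column 7 = 9 (sole candidate).
row 2, column 8 = 8 (sole candidate).
row 3, column 2 = 3 (sole candidate).
row 3, column 3 = 2 (sole candidate).
row 3, column 7 = 4 (sole candidate).
row 3, column 8 = 1 (sole candidate).
row 4, column 1 = 6 (sole candidate).
row 4, column 6 = 3 (sole candidate).
row 5, column 9 = 3 (sole candidate).
row 6, column 6 = 1 (sole candidate).
row 6, column 9 = 8 (sole candidate).
row 7, column 4 = 6 (sole candidate).
row 7, column 6 = 5 (sole candidate).
row 8, column 1 = 2 (sole candidate).
row 8, column 3 = 4 (sole candidate).
row 8, column 8 = 5 (sole candidate).
row 9, column 2 = 9 (sole candidate).
row 9, column 3 = 3 (sole candidate).
row 9, column 9 = 2 (sole candidate).
row 1, column 4 = 1 (sole candidate).
row 2, column 7 = 2 (sole candidate).
row 2, column 9 = 7 (sole candidate).
row 3, column 4 = 7 (sole candidate).
row 3, column 5 = 5 (sole candidate).
row 5, column 5 = 4 (sole candidate).
row 5, column 7 = 5 (sole candidate).
row 5, column 8 = 9 (sole candidate).
row 6, column 2 = 4 (sole candidate).
row 6, column 3 = 9 (sole candidate).
row 6, column 5 = 7 (sole candidate).
row 6, column 7 = 6 (sole candidate).
row 7, column 1 = 8 (sole candidate).
row 7, column 3 = 7 (sole candidate).
row 7, column 5 = 2 (sole candidate).
row 7, column 7 = 3 (sole candidate).
row 8, column 2 = 6 (sole candidate).
row 9, column 5 = 1 (sole candidate).
row 9, column 7 = 8: row 9 has {1,2,3,4,5,6,7,9}; col 7 has {1,2,3,4,5,6,7,9}; box has {1,2,3,4,5,6,7,9} → only 8 remains.

8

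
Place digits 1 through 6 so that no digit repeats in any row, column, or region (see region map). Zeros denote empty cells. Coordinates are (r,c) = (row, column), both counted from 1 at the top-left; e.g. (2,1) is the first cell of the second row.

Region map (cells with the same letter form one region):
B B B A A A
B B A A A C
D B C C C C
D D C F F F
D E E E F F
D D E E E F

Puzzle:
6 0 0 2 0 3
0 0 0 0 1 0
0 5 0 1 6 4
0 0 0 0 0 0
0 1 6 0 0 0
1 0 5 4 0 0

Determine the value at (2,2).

(1,2) = 4 (sole candidate).
(1,3) = 1 (sole candidate).
(1,5) = 5 (sole candidate).
(2,3) = 4 (sole candidate).
(2,4) = 6 (sole candidate).
(5,4) = 3 (sole candidate).
(6,5) = 2 (sole candidate).
(6,6) = 6 (sole candidate).
(4,4) = 5 (sole candidate).
(5,5) = 4 (sole candidate).
(5,6) = 2 (sole candidate).
(6,2) = 3 (sole candidate).
(2,2) = 2: row 2 has {1,4,6}; col 2 has {1,3,4,5}; region has {1,4,5,6} → only 2 remains.

2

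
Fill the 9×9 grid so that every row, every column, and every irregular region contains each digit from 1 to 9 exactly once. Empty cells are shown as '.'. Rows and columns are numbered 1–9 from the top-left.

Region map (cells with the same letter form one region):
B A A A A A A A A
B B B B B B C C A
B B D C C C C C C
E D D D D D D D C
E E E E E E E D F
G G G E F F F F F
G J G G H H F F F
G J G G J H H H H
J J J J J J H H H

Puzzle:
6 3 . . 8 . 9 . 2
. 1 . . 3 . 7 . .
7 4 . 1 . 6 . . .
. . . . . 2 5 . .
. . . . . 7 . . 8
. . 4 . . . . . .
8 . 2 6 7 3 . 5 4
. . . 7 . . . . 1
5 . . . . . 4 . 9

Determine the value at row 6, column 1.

row 4, column 9 = 3 (sole candidate).
row 7, column 2 = 9 (sole candidate).
row 7, column 7 = 1 (sole candidate).
row 3, column 9 = 5 (sole candidate).
row 6, column 2 = 5 (sole candidate).
row 6, column 6 = 9 (sole candidate).
row 2, column 9 = 6 (sole candidate).
row 6, column 9 = 7 (sole candidate).
row 2, column 8 = 4 (hidden single in row 2).
row 3, column 3 = 3 (hidden single in row 3).
row 8, column 3 = 9 (sole candidate).
row 8, column 1 = 3 (sole candidate).
row 6, column 1 = 1: row 6 has {4,5,7,9}; col 1 has {3,5,6,7,8}; region has {2,3,4,5,6,7,8,9} → only 1 remains.

1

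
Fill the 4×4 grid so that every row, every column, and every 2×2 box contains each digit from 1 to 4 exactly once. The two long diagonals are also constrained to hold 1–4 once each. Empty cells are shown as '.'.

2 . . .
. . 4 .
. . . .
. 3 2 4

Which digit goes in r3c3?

r2c2 = 1 (sole candidate).
r3c2 = 2 (sole candidate).
r3c3 = 3: row 3 has {2}; col 3 has {2,4}; box has {2,4}; main diagonal has {1,2,4} → only 3 remains.

3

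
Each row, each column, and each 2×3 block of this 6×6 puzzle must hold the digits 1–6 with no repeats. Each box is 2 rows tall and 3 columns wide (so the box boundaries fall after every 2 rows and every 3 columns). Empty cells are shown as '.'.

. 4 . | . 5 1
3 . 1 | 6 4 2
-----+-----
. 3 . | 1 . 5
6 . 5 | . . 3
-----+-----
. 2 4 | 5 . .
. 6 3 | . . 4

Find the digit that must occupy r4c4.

r1c1 = 2 (sole candidate).
r1c3 = 6 (sole candidate).
r1c4 = 3 (sole candidate).
r2c2 = 5 (sole candidate).
r3c1 = 4 (sole candidate).
r3c3 = 2 (sole candidate).
r3c5 = 6 (sole candidate).
r4c2 = 1 (sole candidate).
r4c5 = 2 (sole candidate).
r5c1 = 1 (sole candidate).
r5c5 = 3 (sole candidate).
r5c6 = 6 (sole candidate).
r6c1 = 5 (sole candidate).
r6c4 = 2 (sole candidate).
r6c5 = 1 (sole candidate).
r4c4 = 4: row 4 has {1,2,3,5,6}; col 4 has {1,2,3,5,6}; box has {1,2,3,5,6} → only 4 remains.

4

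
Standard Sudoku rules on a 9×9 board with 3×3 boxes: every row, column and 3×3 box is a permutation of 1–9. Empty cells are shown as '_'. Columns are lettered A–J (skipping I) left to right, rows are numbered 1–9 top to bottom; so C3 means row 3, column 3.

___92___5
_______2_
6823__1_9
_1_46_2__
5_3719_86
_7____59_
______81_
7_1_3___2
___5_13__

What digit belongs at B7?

G5 = 4 (sole candidate).
E6 = 8 (sole candidate).
B5 = 2 (sole candidate).
A6 = 4 (sole candidate).
C6 = 6 (sole candidate).
D6 = 2 (sole candidate).
F6 = 3 (sole candidate).
J6 = 1 (sole candidate).
D7 = 6 (sole candidate).
D8 = 8 (sole candidate).
F8 = 4 (sole candidate).
D2 = 1 (sole candidate).
F4 = 5 (sole candidate).
F3 = 7 (sole candidate).
H3 = 4 (sole candidate).
F7 = 2 (sole candidate).
E3 = 5 (sole candidate).
E2 = 4 (sole candidate).
A1 = 1 (hidden single in row 1).
F1 = 8 (hidden single in row 1).
F2 = 6 (sole candidate).
G2 = 7 (sole candidate).
G1 = 6 (sole candidate).
H1 = 3 (sole candidate).
J2 = 8 (sole candidate).
H4 = 7 (sole candidate).
J4 = 3 (sole candidate).
G8 = 9 (sole candidate).
H9 = 6 (sole candidate).
B1 = 4 (sole candidate).
C1 = 7 (sole candidate).
H8 = 5 (sole candidate).
B9 = 9 (sole candidate).
E9 = 7 (sole candidate).
J9 = 4 (sole candidate).
A7 = 3 (sole candidate).
B7 = 5: row 7 has {1,2,3,6,8}; col 2 has {1,2,4,7,8,9}; box has {1,3,7,9} → only 5 remains.

5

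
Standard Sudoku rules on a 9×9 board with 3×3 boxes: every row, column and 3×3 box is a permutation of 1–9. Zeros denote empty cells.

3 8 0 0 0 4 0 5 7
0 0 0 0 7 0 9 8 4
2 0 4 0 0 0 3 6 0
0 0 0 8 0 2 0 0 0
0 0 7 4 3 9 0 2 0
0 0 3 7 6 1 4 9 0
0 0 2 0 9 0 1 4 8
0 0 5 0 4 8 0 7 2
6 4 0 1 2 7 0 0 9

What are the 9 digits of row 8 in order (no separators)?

915348672

row 1, column 5 = 1 (sole candidate).
row 1, column 7 = 2 (sole candidate).
row 3, column 6 = 5 (sole candidate).
row 3, column 9 = 1 (sole candidate).
row 4, column 5 = 5 (sole candidate).
row 6, column 9 = 5 (sole candidate).
row 7, column 1 = 7 (sole candidate).
row 7, column 2 = 3 (sole candidate).
row 7, column 6 = 6 (sole candidate).
row 8, column 4 = 3: row 8 has {2,4,5,7,8}; col 4 has {1,4,7,8}; box has {1,2,4,6,7,8,9} → only 3 remains.
row 8, column 7 = 6: row 8 has {2,3,4,5,7,8}; col 7 has {1,2,3,4,9}; box has {1,2,4,7,8,9} → only 6 remains.
row 9, column 3 = 8 (sole candidate).
row 9, column 7 = 5 (sole candidate).
row 9, column 8 = 3 (sole candidate).
row 2, column 6 = 3 (sole candidate).
row 3, column 4 = 9 (sole candidate).
row 3, column 5 = 8 (sole candidate).
row 4, column 7 = 7 (sole candidate).
row 4, column 8 = 1 (sole candidate).
row 5, column 7 = 8 (sole candidate).
row 5, column 9 = 6 (sole candidate).
row 6, column 1 = 8 (sole candidate).
row 6, column 2 = 2 (sole candidate).
row 7, column 4 = 5 (sole candidate).
row 1, column 4 = 6 (sole candidate).
row 2, column 4 = 2 (sole candidate).
row 3, column 2 = 7 (sole candidate).
row 4, column 9 = 3 (sole candidate).
row 1, column 3 = 9 (sole candidate).
row 4, column 3 = 6 (sole candidate).
row 2, column 3 = 1 (sole candidate).
row 4, column 2 = 9 (sole candidate).
row 8, column 2 = 1: row 8 has {2,3,4,5,6,7,8}; col 2 has {2,3,4,7,8,9}; box has {2,3,4,5,6,7,8} → only 1 remains.
row 2, column 1 = 5 (sole candidate).
row 2, column 2 = 6 (sole candidate).
row 4, column 1 = 4 (sole candidate).
row 5, column 1 = 1 (sole candidate).
row 5, column 2 = 5 (sole candidate).
row 8, column 1 = 9: row 8 has {1,2,3,4,5,6,7,8}; col 1 has {1,2,3,4,5,6,7,8}; box has {1,2,3,4,5,6,7,8} → only 9 remains.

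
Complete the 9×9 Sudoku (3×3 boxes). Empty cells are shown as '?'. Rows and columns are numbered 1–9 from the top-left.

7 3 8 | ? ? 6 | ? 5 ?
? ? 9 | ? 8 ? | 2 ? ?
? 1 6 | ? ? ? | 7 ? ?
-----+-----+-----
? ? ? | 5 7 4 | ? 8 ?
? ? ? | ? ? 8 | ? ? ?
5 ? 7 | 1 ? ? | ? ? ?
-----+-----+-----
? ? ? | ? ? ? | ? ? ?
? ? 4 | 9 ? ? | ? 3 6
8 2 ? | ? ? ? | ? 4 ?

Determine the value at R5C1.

9

R2C1 = 4: row 2 has {2,8,9}; col 1 has {5,7,8}; box has {1,3,6,7,8,9} → only 4 remains.
R2C2 = 5: row 2 has {2,4,8,9}; col 2 has {1,2,3}; box has {1,3,4,6,7,8,9} → only 5 remains.
R3C1 = 2: row 3 has {1,6,7}; col 1 has {4,5,7,8}; box has {1,3,4,5,6,7,8,9} → only 2 remains.
R3C8 = 9: row 3 has {1,2,6,7}; col 8 has {3,4,5,8}; box has {2,5,7} → only 9 remains.
R8C1 = 1: row 8 has {3,4,6,9}; col 1 has {2,4,5,7,8}; box has {2,4,8} → only 1 remains.
R8C2 = 7: row 8 has {1,3,4,6,9}; col 2 has {1,2,3,5}; box has {1,2,4,8} → only 7 remains.
R1C5 = 9: in row 1, 9 can only go here (every other open cell in that row sees a 9).
R1C4 = 2: in row 1, 2 can only go here (every other open cell in that row sees a 2).
R2C8 = 6: in row 2, 6 can only go here (every other open cell in that row sees a 6).
R6C8 = 2: row 6 has {1,5,7}; col 8 has {3,4,5,6,8,9}; box has {8} → only 2 remains.
R3C9 = 8: in row 3, 8 can only go here (every other open cell in that row sees an 8).
R4C3 = 2: in row 4, 2 can only go here (every other open cell in that row sees a 2).
R5C5 = 2: in row 5, 2 can only go here (every other open cell in that row sees a 2).
R8C5 = 5: row 8 has {1,3,4,6,7,9}; col 5 has {2,7,8,9}; box has {9} → only 5 remains.
R8C6 = 2: row 8 has {1,3,4,5,6,7,9}; col 6 has {4,6,8}; box has {5,9} → only 2 remains.
R8C7 = 8: row 8 has {1,2,3,4,5,6,7,9}; col 7 has {2,7}; box has {3,4,6} → only 8 remains.
R3C6 = 5: in row 3, 5 can only go here (every other open cell in that row sees a 5).
R6C2 = 8: in row 6, 8 can only go here (every other open cell in that row sees an 8).
R7C9 = 2: in row 7, 2 can only go here (every other open cell in that row sees a 2).
R7C4 = 8: in row 7, 8 can only go here (every other open cell in that row sees an 8).
R7C5 = 4: in row 7, 4 can only go here (every other open cell in that row sees a 4).
R3C5 = 3: row 3 has {1,2,5,6,7,8,9}; col 5 has {2,4,5,7,8,9}; box has {2,5,6,8,9} → only 3 remains.
R6C5 = 6: row 6 has {1,2,5,7,8}; col 5 has {2,3,4,5,7,8,9}; box has {1,2,4,5,7,8} → only 6 remains.
R9C5 = 1: row 9 has {2,4,8}; col 5 has {2,3,4,5,6,7,8,9}; box has {2,4,5,8,9} → only 1 remains.
R2C4 = 7: row 2 has {2,4,5,6,8,9}; col 4 has {1,2,5,8,9}; box has {2,3,5,6,8,9} → only 7 remains.
R2C6 = 1: row 2 has {2,4,5,6,7,8,9}; col 6 has {2,4,5,6,8}; box has {2,3,5,6,7,8,9} → only 1 remains.
R2C9 = 3: row 2 has {1,2,4,5,6,7,8,9}; col 9 has {2,6,8}; box has {2,5,6,7,8,9} → only 3 remains.
R3C4 = 4: row 3 has {1,2,3,5,6,7,8,9}; col 4 has {1,2,5,7,8,9}; box has {1,2,3,5,6,7,8,9} → only 4 remains.
R5C4 = 3: row 5 has {2,8}; col 4 has {1,2,4,5,7,8,9}; box has {1,2,4,5,6,7,8} → only 3 remains.
R6C6 = 9: row 6 has {1,2,5,6,7,8}; col 6 has {1,2,4,5,6,8}; box has {1,2,3,4,5,6,7,8} → only 9 remains.
R6C9 = 4: row 6 has {1,2,5,6,7,8,9}; col 9 has {2,3,6,8}; box has {2,8} → only 4 remains.
R9C4 = 6: row 9 has {1,2,4,8}; col 4 has {1,2,3,4,5,7,8,9}; box has {1,2,4,5,8,9} → only 6 remains.
R1C9 = 1: row 1 has {2,3,5,6,7,8,9}; col 9 has {2,3,4,6,8}; box has {2,3,5,6,7,8,9} → only 1 remains.
R4C9 = 9: row 4 has {2,4,5,7,8}; col 9 has {1,2,3,4,6,8}; box has {2,4,8} → only 9 remains.
R5C3 = 1: row 5 has {2,3,8}; col 3 has {2,4,6,7,8,9}; box has {2,5,7,8} → only 1 remains.
R5C8 = 7: row 5 has {1,2,3,8}; col 8 has {2,3,4,5,6,8,9}; box has {2,4,8,9} → only 7 remains.
R5C9 = 5: row 5 has {1,2,3,7,8}; col 9 has {1,2,3,4,6,8,9}; box has {2,4,7,8,9} → only 5 remains.
R6C7 = 3: row 6 has {1,2,4,5,6,7,8,9}; col 7 has {2,7,8}; box has {2,4,5,7,8,9} → only 3 remains.
R7C8 = 1: row 7 has {2,4,8}; col 8 has {2,3,4,5,6,7,8,9}; box has {2,3,4,6,8} → only 1 remains.
R9C9 = 7: row 9 has {1,2,4,6,8}; col 9 has {1,2,3,4,5,6,8,9}; box has {1,2,3,4,6,8} → only 7 remains.
R1C7 = 4: row 1 has {1,2,3,5,6,7,8,9}; col 7 has {2,3,7,8}; box has {1,2,3,5,6,7,8,9} → only 4 remains.
R4C2 = 6: row 4 has {2,4,5,7,8,9}; col 2 has {1,2,3,5,7,8}; box has {1,2,5,7,8} → only 6 remains.
R4C7 = 1: row 4 has {2,4,5,6,7,8,9}; col 7 has {2,3,4,7,8}; box has {2,3,4,5,7,8,9} → only 1 remains.
R5C1 = 9: row 5 has {1,2,3,5,7,8}; col 1 has {1,2,4,5,7,8}; box has {1,2,5,6,7,8} → only 9 remains.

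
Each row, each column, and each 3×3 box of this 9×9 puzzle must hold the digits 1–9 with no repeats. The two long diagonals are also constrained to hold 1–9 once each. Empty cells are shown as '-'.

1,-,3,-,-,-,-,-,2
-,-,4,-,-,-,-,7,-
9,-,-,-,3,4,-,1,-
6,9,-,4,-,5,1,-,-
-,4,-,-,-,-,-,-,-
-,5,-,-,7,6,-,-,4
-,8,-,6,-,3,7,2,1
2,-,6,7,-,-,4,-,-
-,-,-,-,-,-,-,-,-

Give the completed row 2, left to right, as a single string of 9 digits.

824561379

r2c2 = 2: row 2 has {4,7}; col 2 has {4,5,8,9}; box has {1,3,4,9}; main diagonal has {1,4,6,7} → only 2 remains.
r7c3 = 9 (sole candidate).
r5c5 = 8 (sole candidate).
r3c3 = 5 (sole candidate).
r3c7 = 6 (sole candidate).
r3c9 = 8 (sole candidate).
r4c5 = 2 (sole candidate).
r2c1 = 8: row 2 has {2,4,7}; col 1 has {1,2,6,9}; box has {1,2,3,4,5,9} → only 8 remains.
r3c2 = 7 (sole candidate).
r3c4 = 2 (sole candidate).
r6c1 = 3 (sole candidate).
r6c4 = 1 (sole candidate).
r8c2 = 3 (sole candidate).
r8c8 = 9 (sole candidate).
r8c9 = 5 (sole candidate).
r9c1 = 4 (sole candidate).
r9c2 = 1 (sole candidate).
r9c3 = 7 (sole candidate).
r9c9 = 3 (sole candidate).
r1c2 = 6 (sole candidate).
r2c9 = 9: row 2 has {2,4,7,8}; col 9 has {1,2,3,4,5,8}; box has {1,2,6,7,8} → only 9 remains.
r4c3 = 8 (sole candidate).
r4c8 = 3 (sole candidate).
r4c9 = 7 (sole candidate).
r5c1 = 7 (sole candidate).
r5c6 = 9 (sole candidate).
r5c9 = 6 (sole candidate).
r6c3 = 2 (sole candidate).
r6c8 = 8 (sole candidate).
r7c1 = 5 (sole candidate).
r7c5 = 4 (sole candidate).
r8c5 = 1 (sole candidate).
r8c6 = 8 (sole candidate).
r9c6 = 2 (sole candidate).
r9c7 = 8 (sole candidate).
r9c8 = 6 (sole candidate).
r1c6 = 7 (sole candidate).
r1c7 = 5 (sole candidate).
r1c8 = 4 (sole candidate).
r2c4 = 5: row 2 has {2,4,7,8,9}; col 4 has {1,2,4,6,7}; box has {2,3,4,7} → only 5 remains.
r2c5 = 6: row 2 has {2,4,5,7,8,9}; col 5 has {1,2,3,4,7,8}; box has {2,3,4,5,7} → only 6 remains.
r2c6 = 1: row 2 has {2,4,5,6,7,8,9}; col 6 has {2,3,4,5,6,7,8,9}; box has {2,3,4,5,6,7} → only 1 remains.
r2c7 = 3: row 2 has {1,2,4,5,6,7,8,9}; col 7 has {1,4,5,6,7,8}; box has {1,2,4,5,6,7,8,9} → only 3 remains.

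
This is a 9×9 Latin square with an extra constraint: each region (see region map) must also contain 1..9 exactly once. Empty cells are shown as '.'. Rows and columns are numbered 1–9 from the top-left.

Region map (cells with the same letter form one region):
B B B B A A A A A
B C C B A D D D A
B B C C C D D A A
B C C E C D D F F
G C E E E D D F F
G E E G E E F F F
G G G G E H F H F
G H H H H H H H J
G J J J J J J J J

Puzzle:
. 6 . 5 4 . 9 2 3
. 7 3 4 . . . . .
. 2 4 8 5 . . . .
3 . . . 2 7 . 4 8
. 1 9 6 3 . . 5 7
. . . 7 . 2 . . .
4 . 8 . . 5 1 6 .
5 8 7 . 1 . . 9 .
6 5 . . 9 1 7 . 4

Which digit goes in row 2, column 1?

row 1, column 3 = 1 (sole candidate).
row 1, column 6 = 8 (sole candidate).
row 2, column 5 = 6 (sole candidate).
row 2, column 6 = 9 (sole candidate).
row 3, column 9 = 1 (sole candidate).
row 4, column 2 = 9 (sole candidate).
row 4, column 3 = 6 (sole candidate).
row 4, column 4 = 1 (sole candidate).
row 4, column 7 = 5 (sole candidate).
row 5, column 1 = 2 (sole candidate).
row 5, column 6 = 4 (sole candidate).
row 5, column 7 = 8 (sole candidate).
row 6, column 2 = 4 (sole candidate).
row 6, column 3 = 5 (sole candidate).
row 6, column 5 = 8 (sole candidate).
row 6, column 8 = 3 (sole candidate).
row 7, column 2 = 3 (sole candidate).
row 7, column 4 = 9 (sole candidate).
row 7, column 5 = 7 (sole candidate).
row 7, column 9 = 2 (sole candidate).
row 8, column 6 = 3 (sole candidate).
row 8, column 9 = 6 (sole candidate).
row 9, column 3 = 2 (sole candidate).
row 9, column 4 = 3 (sole candidate).
row 9, column 8 = 8 (sole candidate).
row 1, column 1 = 7 (sole candidate).
row 2, column 1 = 8: row 2 has {3,4,6,7,9}; col 1 has {2,3,4,5,6,7}; region has {1,2,3,4,5,6,7} → only 8 remains.

8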